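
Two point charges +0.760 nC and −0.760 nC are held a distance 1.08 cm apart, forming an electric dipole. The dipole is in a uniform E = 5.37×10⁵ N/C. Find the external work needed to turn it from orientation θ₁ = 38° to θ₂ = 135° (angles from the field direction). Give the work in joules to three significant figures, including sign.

Dipole moment p = qd = (7.60×10⁻¹⁰ C)(0.0108 m) = 8.208×10⁻¹² C·m.
W_ext = ΔU = U(θ₂) − U(θ₁) = −pE cosθ₂ − (−pE cosθ₁) = pE(cosθ₁ − cosθ₂).
W = (8.208×10⁻¹²)(5.37×10⁵)·(cos38° − cos135°) = (4.408×10⁻⁶)·(+1.4951) = 6.590×10⁻⁶ J.

W ≈ 6.59×10⁻⁶ J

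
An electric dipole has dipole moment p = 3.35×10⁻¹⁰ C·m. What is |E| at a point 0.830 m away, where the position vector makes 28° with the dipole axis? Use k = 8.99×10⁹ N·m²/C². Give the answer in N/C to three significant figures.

At angle θ the dipole field magnitude is E = (kp/r³)·√(1 + 3cos²θ).
kp/r³ = (8.99×10⁹)(3.35×10⁻¹⁰) / (0.830)³ = 5.267 N/C.
√(1 + 3cos²28°) = √(1 + 3·0.7796) = √3.3388 ≈ 1.8272.
E ≈ 5.267 × 1.827 = 9.624 N/C.

E ≈ 9.62 N/C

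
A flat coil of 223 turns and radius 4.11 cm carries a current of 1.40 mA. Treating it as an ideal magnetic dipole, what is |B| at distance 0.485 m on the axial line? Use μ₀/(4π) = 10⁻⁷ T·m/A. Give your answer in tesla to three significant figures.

B ≈ 2.90×10⁻⁹ T

m = NIA = NIπa² = 223·(0.00140)·π·(0.0411)² = 0.001657 A·m².
On axis B = (μ₀/4π)·2m/r³.
B = 2·(10⁻⁷)·(0.001657) / (0.485)³ = 2.905×10⁻⁹ T.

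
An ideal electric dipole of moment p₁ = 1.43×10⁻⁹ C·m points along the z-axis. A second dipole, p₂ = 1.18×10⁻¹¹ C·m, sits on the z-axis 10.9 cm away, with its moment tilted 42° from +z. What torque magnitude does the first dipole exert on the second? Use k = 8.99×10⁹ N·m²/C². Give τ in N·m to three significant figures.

τ ≈ 1.57×10⁻⁷ N·m

The second dipole sits on the axis of the first, so the field there is axial: E₁ = 2kp₁/r³ along +z.
E₁ = 2(8.99×10⁹)(1.43×10⁻⁹)/(0.109)³ = 1.985×10⁴ N/C.
Torque on the second dipole: τ = p₂ E₁ sinθ.
τ = (1.18×10⁻¹¹)(1.985×10⁴)·sin42° = 1.568×10⁻⁷ N·m.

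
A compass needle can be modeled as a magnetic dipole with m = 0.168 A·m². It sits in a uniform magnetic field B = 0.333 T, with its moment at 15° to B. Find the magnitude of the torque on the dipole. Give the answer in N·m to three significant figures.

Torque on a magnetic dipole: τ = mB sinθ.
τ = (0.168)(0.333)·sin15° = 0.01448 N·m.

τ ≈ 0.0145 N·m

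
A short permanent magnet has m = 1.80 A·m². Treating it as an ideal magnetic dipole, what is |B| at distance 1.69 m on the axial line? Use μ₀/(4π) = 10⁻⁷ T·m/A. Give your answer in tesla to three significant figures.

B ≈ 7.46×10⁻⁸ T

On axis B = (μ₀/4π)·2m/r³.
B = 2·(10⁻⁷)·(1.80) / (1.69)³ = 7.458×10⁻⁸ T.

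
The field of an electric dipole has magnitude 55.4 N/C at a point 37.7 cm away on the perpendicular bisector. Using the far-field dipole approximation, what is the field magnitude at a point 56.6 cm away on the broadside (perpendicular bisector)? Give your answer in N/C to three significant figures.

E ≈ 16.4 N/C

Dipole fields scale as 1/r³ in the far field; the geometry is the same at both points.
E₂ = E₁ · (r₁/r₂)³ = 55.4 · (37.7/56.6)³.
(r₁/r₂)³ = (0.6661)³ = 0.2955.
E₂ ≈ 16.37 N/C.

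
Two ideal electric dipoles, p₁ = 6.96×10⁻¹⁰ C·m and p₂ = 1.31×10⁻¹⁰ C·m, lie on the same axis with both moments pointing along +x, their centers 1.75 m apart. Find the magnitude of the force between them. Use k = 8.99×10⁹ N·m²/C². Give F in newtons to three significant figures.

F ≈ 5.24×10⁻¹⁰ N

On-axis field of dipole 1 at distance r: E = 2kp₁/r³. Force on dipole 2 is F = p₂·dE/dr (gradient along axis).
dE/dr = −6kp₁/r⁴, so |F| = 6kp₁p₂/r⁴ (attractive for aligned moments).
F = 6(8.99×10⁹)(6.96×10⁻¹⁰)(1.31×10⁻¹⁰)/(1.75)⁴ = 5.244×10⁻¹⁰ N.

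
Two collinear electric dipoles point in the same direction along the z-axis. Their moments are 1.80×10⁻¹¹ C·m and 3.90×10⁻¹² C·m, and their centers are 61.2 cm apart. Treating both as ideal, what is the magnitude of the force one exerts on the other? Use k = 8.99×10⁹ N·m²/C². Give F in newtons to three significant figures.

On-axis field of dipole 1 at distance r: E = 2kp₁/r³. Force on dipole 2 is F = p₂·dE/dr (gradient along axis).
dE/dr = −6kp₁/r⁴, so |F| = 6kp₁p₂/r⁴ (attractive for aligned moments).
F = 6(8.99×10⁹)(1.80×10⁻¹¹)(3.90×10⁻¹²)/(0.612)⁴ = 2.699×10⁻¹¹ N.

F ≈ 2.70×10⁻¹¹ N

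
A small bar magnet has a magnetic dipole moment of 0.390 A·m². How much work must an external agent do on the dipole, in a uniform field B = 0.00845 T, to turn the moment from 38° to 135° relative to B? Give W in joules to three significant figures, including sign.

W_ext = ΔU = −mB cosθ₂ + mB cosθ₁ = mB(cosθ₁ − cosθ₂).
W = (0.390)(0.00845)·(cos38° − cos135°) = (0.003296)·(+1.4951) = 0.004927 J.

W ≈ 0.00493 J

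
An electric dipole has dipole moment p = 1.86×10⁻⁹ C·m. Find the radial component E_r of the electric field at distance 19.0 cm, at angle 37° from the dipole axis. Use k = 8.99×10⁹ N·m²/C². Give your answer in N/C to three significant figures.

For a dipole, E_r = (2kp cosθ)/r³.
kp/r³ = (8.99×10⁹)(1.86×10⁻⁹)/(0.190)³ = 2438 N/C.
E_r = 2·2438·cos37° = 3894 N/C.

E_r ≈ 3890 N/C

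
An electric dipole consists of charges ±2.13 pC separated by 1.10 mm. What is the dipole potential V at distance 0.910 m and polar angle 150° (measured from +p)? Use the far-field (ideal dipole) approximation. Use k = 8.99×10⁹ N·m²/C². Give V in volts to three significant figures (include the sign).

V ≈ -2.20×10⁻⁵ V

Dipole moment p = qd = (2.13×10⁻¹² C)(0.00110 m) = 2.343×10⁻¹⁵ C·m.
The dipole potential is V = kp cosθ / r².
V = (8.99×10⁹)(2.343×10⁻¹⁵)·cos150° / (0.910)² = -2.203×10⁻⁵ V.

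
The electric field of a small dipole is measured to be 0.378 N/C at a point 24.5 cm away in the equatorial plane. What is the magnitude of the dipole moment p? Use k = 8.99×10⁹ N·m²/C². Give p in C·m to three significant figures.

In the equatorial plane E = kp/r³, so p = Er³/(k).
p = (0.378)·(0.245)³ / (8.99×10⁹) = 6.183×10⁻¹³ C·m.

p ≈ 6.18×10⁻¹³ C·m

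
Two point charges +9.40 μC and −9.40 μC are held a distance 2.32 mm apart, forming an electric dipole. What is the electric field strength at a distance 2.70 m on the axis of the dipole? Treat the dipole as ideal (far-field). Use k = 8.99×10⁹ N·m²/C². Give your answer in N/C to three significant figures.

Dipole moment p = qd = (9.40×10⁻⁶ C)(0.00232 m) = 2.181×10⁻⁸ C·m.
On the dipole axis E = 2kp/r³.
E = 2·(8.99×10⁹)(2.181×10⁻⁸) / (2.70)³ = 19.92 N/C.

E ≈ 19.9 N/C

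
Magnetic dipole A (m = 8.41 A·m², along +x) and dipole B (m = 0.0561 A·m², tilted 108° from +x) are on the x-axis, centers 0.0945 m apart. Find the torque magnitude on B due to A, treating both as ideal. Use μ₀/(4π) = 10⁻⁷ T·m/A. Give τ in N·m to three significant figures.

Dipole B is on the axis of dipole A, so B₁ there is axial: B₁ = (μ₀/4π)·2m₁/r³ along +x.
B₁ = 2(10⁻⁷)(8.41)/(0.0945)³ = 0.001993 T.
τ = m₂ B₁ sinθ.
τ = (0.0561)(0.001993)·sin108° = 1.063×10⁻⁴ N·m.

τ ≈ 1.06×10⁻⁴ N·m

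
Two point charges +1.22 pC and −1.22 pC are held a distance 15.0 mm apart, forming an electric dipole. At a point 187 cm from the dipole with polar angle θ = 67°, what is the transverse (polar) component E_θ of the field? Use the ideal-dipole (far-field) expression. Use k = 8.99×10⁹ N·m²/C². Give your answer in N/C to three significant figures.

Dipole moment p = qd = (1.22×10⁻¹² C)(0.0150 m) = 1.83×10⁻¹⁴ C·m.
For a dipole, E_θ = (kp sinθ)/r³.
kp/r³ = (8.99×10⁹)(1.83×10⁻¹⁴)/(1.87)³ = 2.516×10⁻⁵ N/C.
E_θ = 2.516×10⁻⁵·sin67° = 2.316×10⁻⁵ N/C.

E_θ ≈ 2.32×10⁻⁵ N/C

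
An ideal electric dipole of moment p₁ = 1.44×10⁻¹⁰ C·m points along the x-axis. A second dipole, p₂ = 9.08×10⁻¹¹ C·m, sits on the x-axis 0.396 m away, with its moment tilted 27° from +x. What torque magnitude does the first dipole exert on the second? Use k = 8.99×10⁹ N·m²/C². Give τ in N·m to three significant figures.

The second dipole sits on the axis of the first, so the field there is axial: E₁ = 2kp₁/r³ along +x.
E₁ = 2(8.99×10⁹)(1.44×10⁻¹⁰)/(0.396)³ = 41.69 N/C.
Torque on the second dipole: τ = p₂ E₁ sinθ.
τ = (9.08×10⁻¹¹)(41.69)·sin27° = 1.719×10⁻⁹ N·m.

τ ≈ 1.72×10⁻⁹ N·m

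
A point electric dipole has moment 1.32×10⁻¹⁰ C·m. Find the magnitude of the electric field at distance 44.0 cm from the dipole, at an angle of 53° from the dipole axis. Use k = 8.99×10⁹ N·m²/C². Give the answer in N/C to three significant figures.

At angle θ the dipole field magnitude is E = (kp/r³)·√(1 + 3cos²θ).
kp/r³ = (8.99×10⁹)(1.32×10⁻¹⁰) / (0.440)³ = 13.93 N/C.
√(1 + 3cos²53°) = √(1 + 3·0.3622) = √2.0865 ≈ 1.4445.
E ≈ 13.93 × 1.444 = 20.12 N/C.

E ≈ 20.1 N/C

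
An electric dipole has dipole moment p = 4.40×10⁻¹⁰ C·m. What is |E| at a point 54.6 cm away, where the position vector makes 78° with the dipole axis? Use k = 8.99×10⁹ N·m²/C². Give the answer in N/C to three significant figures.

E ≈ 25.8 N/C

At angle θ the dipole field magnitude is E = (kp/r³)·√(1 + 3cos²θ).
kp/r³ = (8.99×10⁹)(4.40×10⁻¹⁰) / (0.546)³ = 24.30 N/C.
√(1 + 3cos²78°) = √(1 + 3·0.0432) = √1.1297 ≈ 1.0629.
E ≈ 24.30 × 1.063 = 25.83 N/C.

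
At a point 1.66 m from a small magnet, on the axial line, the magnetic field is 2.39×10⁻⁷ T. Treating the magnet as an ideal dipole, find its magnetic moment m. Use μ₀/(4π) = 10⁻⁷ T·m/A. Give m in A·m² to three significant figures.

On axis B = (μ₀/4π)·2m/r³, so m = Br³·4π/(μ₀·2).
m = (2.39×10⁻⁷)·(1.66)³ / (2·10⁻⁷) = 5.466 A·m².

m ≈ 5.47 A·m²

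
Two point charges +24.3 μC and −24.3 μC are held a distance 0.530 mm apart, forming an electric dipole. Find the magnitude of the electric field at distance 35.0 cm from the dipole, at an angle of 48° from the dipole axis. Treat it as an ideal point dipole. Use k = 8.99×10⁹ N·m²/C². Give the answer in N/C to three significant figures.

E ≈ 4130 N/C

Dipole moment p = qd = (2.43×10⁻⁵ C)(5.30×10⁻⁴ m) = 1.288×10⁻⁸ C·m.
At angle θ the dipole field magnitude is E = (kp/r³)·√(1 + 3cos²θ).
kp/r³ = (8.99×10⁹)(1.288×10⁻⁸) / (0.350)³ = 2701 N/C.
√(1 + 3cos²48°) = √(1 + 3·0.4477) = √2.3432 ≈ 1.5308.
E ≈ 2701 × 1.531 = 4134 N/C.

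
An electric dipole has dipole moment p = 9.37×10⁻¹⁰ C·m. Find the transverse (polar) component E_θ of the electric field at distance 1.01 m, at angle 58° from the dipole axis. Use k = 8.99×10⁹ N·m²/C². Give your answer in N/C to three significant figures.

E_θ ≈ 6.93 N/C

For a dipole, E_θ = (kp sinθ)/r³.
kp/r³ = (8.99×10⁹)(9.37×10⁻¹⁰)/(1.01)³ = 8.176 N/C.
E_θ = 8.176·sin58° = 6.934 N/C.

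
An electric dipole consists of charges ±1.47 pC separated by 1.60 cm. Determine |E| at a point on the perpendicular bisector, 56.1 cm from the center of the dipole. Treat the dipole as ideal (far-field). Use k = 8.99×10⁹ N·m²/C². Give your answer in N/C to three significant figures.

Dipole moment p = qd = (1.47×10⁻¹² C)(0.0160 m) = 2.352×10⁻¹⁴ C·m.
In the equatorial plane E = kp/r³.
E = (8.99×10⁹)(2.352×10⁻¹⁴) / (0.561)³ = 0.001198 N/C.

E ≈ 0.00120 N/C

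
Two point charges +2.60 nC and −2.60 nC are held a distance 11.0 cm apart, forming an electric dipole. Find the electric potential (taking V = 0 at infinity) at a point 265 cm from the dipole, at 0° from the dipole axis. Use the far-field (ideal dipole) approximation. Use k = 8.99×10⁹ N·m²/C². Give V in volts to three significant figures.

Dipole moment p = qd = (2.60×10⁻⁹ C)(0.110 m) = 2.86×10⁻¹⁰ C·m.
The dipole potential is V = kp cosθ / r².
V = (8.99×10⁹)(2.86×10⁻¹⁰)·cos0° / (2.65)² = 0.3661 V.

V ≈ 0.366 V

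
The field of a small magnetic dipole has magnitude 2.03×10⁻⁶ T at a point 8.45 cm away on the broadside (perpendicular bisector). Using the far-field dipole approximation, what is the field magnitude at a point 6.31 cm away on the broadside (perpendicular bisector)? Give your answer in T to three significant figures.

B ≈ 4.88×10⁻⁶ T

Dipole fields scale as 1/r³ in the far field; the geometry is the same at both points.
B₂ = B₁ · (r₁/r₂)³ = 2.03×10⁻⁶ · (8.45/6.31)³.
(r₁/r₂)³ = (1.339)³ = 2.401.
B₂ ≈ 4.875×10⁻⁶ T.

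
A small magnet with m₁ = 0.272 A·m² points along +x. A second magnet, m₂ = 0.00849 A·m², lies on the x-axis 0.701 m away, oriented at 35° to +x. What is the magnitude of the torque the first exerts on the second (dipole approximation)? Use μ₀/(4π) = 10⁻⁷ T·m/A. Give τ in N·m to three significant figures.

Dipole B is on the axis of dipole A, so B₁ there is axial: B₁ = (μ₀/4π)·2m₁/r³ along +x.
B₁ = 2(10⁻⁷)(0.272)/(0.701)³ = 1.579×10⁻⁷ T.
τ = m₂ B₁ sinθ.
τ = (0.00849)(1.579×10⁻⁷)·sin35° = 7.690×10⁻¹⁰ N·m.

τ ≈ 7.69×10⁻¹⁰ N·m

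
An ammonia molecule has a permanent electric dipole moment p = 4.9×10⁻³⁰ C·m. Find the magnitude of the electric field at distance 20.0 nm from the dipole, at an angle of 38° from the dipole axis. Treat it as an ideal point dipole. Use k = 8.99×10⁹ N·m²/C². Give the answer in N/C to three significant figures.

At angle θ the dipole field magnitude is E = (kp/r³)·√(1 + 3cos²θ).
kp/r³ = (8.99×10⁹)(4.90×10⁻³⁰) / (2.00×10⁻⁸)³ = 5506 N/C.
√(1 + 3cos²38°) = √(1 + 3·0.6210) = √2.8629 ≈ 1.6920.
E ≈ 5506 × 1.692 = 9317 N/C.

E ≈ 9320 N/C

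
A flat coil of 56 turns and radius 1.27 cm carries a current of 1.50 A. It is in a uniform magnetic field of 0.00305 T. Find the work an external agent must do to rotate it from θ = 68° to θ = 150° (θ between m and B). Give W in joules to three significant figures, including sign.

W ≈ 1.61×10⁻⁴ J

m = NIA = NIπa² = 56·(1.50)·π·(0.0127)² = 0.04256 A·m².
W_ext = ΔU = −mB cosθ₂ + mB cosθ₁ = mB(cosθ₁ − cosθ₂).
W = (0.04256)(0.00305)·(cos68° − cos150°) = (1.298×10⁻⁴)·(+1.2406) = 1.610×10⁻⁴ J.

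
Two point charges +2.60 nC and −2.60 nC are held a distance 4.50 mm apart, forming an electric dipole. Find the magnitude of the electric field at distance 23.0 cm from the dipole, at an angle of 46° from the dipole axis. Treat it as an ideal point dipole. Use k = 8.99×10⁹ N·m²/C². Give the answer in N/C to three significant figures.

Dipole moment p = qd = (2.60×10⁻⁹ C)(0.00450 m) = 1.17×10⁻¹¹ C·m.
At angle θ the dipole field magnitude is E = (kp/r³)·√(1 + 3cos²θ).
kp/r³ = (8.99×10⁹)(1.17×10⁻¹¹) / (0.230)³ = 8.645 N/C.
√(1 + 3cos²46°) = √(1 + 3·0.4826) = √2.4477 ≈ 1.5645.
E ≈ 8.645 × 1.564 = 13.52 N/C.

E ≈ 13.5 N/C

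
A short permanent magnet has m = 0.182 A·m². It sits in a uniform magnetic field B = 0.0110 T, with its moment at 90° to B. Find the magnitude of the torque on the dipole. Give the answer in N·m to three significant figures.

τ ≈ 0.00200 N·m

Torque on a magnetic dipole: τ = mB sinθ.
τ = (0.182)(0.0110)·sin90° = 0.002002 N·m.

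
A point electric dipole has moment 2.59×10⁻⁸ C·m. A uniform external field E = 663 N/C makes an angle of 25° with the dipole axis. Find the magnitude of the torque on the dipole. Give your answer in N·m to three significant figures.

τ ≈ 7.26×10⁻⁶ N·m

Torque on an electric dipole: τ = pE sinθ.
τ = (2.59×10⁻⁸)(663)·sin25° = 7.257×10⁻⁶ N·m.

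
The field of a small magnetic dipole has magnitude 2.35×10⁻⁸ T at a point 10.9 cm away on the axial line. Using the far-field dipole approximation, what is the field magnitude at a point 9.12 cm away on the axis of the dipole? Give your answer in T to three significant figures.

Dipole fields scale as 1/r³ in the far field; the geometry is the same at both points.
B₂ = B₁ · (r₁/r₂)³ = 2.35×10⁻⁸ · (10.9/9.12)³.
(r₁/r₂)³ = (1.195)³ = 1.707.
B₂ ≈ 4.012×10⁻⁸ T.

B ≈ 4.01×10⁻⁸ T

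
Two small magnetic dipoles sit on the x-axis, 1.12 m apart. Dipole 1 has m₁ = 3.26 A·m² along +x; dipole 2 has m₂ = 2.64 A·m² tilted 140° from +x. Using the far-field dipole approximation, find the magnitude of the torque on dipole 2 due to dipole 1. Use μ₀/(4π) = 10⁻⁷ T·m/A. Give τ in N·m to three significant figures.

Dipole B is on the axis of dipole A, so B₁ there is axial: B₁ = (μ₀/4π)·2m₁/r³ along +x.
B₁ = 2(10⁻⁷)(3.26)/(1.12)³ = 4.641×10⁻⁷ T.
τ = m₂ B₁ sinθ.
τ = (2.64)(4.641×10⁻⁷)·sin140° = 7.875×10⁻⁷ N·m.

τ ≈ 7.88×10⁻⁷ N·m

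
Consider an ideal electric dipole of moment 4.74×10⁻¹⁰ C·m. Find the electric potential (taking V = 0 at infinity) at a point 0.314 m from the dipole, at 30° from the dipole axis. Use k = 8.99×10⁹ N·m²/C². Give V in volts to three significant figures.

The dipole potential is V = kp cosθ / r².
V = (8.99×10⁹)(4.74×10⁻¹⁰)·cos30° / (0.314)² = 37.43 V.

V ≈ 37.4 V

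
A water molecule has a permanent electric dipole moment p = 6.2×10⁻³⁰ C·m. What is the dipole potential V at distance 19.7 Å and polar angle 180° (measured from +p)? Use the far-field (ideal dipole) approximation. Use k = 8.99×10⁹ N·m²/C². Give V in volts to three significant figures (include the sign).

V ≈ -0.0144 V

The dipole potential is V = kp cosθ / r².
V = (8.99×10⁹)(6.20×10⁻³⁰)·cos180° / (1.97×10⁻⁹)² = -0.01436 V.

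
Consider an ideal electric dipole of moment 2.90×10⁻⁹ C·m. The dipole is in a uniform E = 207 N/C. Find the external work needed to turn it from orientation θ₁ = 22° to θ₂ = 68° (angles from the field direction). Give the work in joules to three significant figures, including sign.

W ≈ 3.32×10⁻⁷ J

W_ext = ΔU = U(θ₂) − U(θ₁) = −pE cosθ₂ − (−pE cosθ₁) = pE(cosθ₁ − cosθ₂).
W = (2.90×10⁻⁹)(207)·(cos22° − cos68°) = (6.003×10⁻⁷)·(+0.5526) = 3.317×10⁻⁷ J.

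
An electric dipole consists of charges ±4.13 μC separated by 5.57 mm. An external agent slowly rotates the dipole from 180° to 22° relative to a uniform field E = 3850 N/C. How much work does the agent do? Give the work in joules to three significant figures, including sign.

W ≈ -1.71×10⁻⁴ J

Dipole moment p = qd = (4.13×10⁻⁶ C)(0.00557 m) = 2.30×10⁻⁸ C·m.
W_ext = ΔU = U(θ₂) − U(θ₁) = −pE cosθ₂ − (−pE cosθ₁) = pE(cosθ₁ − cosθ₂).
W = (2.30×10⁻⁸)(3850)·(cos180° − cos22°) = (8.855×10⁻⁵)·(-1.9272) = -1.707×10⁻⁴ J.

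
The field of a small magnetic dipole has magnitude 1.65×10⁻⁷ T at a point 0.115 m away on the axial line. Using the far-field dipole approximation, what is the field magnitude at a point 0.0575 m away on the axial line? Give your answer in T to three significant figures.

Dipole fields scale as 1/r³ in the far field; the geometry is the same at both points.
B₂ = B₁ · (r₁/r₂)³ = 1.65×10⁻⁷ · (0.115/0.0575)³.
(r₁/r₂)³ = (2)³ = 8.
B₂ ≈ 1.320×10⁻⁶ T.

B ≈ 1.32×10⁻⁶ T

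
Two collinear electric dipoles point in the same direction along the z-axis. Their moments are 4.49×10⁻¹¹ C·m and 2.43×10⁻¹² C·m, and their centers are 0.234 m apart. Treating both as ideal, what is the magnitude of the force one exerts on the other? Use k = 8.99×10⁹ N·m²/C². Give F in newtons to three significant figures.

F ≈ 1.96×10⁻⁹ N

On-axis field of dipole 1 at distance r: E = 2kp₁/r³. Force on dipole 2 is F = p₂·dE/dr (gradient along axis).
dE/dr = −6kp₁/r⁴, so |F| = 6kp₁p₂/r⁴ (attractive for aligned moments).
F = 6(8.99×10⁹)(4.49×10⁻¹¹)(2.43×10⁻¹²)/(0.234)⁴ = 1.963×10⁻⁹ N.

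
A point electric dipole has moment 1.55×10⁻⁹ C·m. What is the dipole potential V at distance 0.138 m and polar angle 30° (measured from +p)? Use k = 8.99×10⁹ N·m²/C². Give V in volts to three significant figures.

The dipole potential is V = kp cosθ / r².
V = (8.99×10⁹)(1.55×10⁻⁹)·cos30° / (0.138)² = 633.7 V.

V ≈ 634 V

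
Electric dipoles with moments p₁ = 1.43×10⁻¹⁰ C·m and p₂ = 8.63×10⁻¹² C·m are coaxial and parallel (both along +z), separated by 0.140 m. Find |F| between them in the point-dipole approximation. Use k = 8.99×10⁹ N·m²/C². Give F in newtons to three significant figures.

On-axis field of dipole 1 at distance r: E = 2kp₁/r³. Force on dipole 2 is F = p₂·dE/dr (gradient along axis).
dE/dr = −6kp₁/r⁴, so |F| = 6kp₁p₂/r⁴ (attractive for aligned moments).
F = 6(8.99×10⁹)(1.43×10⁻¹⁰)(8.63×10⁻¹²)/(0.140)⁴ = 1.733×10⁻⁷ N.

F ≈ 1.73×10⁻⁷ N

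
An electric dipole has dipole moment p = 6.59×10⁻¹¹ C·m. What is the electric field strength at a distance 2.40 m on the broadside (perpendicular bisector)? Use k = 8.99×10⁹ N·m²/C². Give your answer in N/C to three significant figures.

E ≈ 0.0429 N/C

On the perpendicular bisector E = kp/r³ (half the axial value at the same distance).
E = (8.99×10⁹)(6.59×10⁻¹¹) / (2.40)³ = 0.04286 N/C.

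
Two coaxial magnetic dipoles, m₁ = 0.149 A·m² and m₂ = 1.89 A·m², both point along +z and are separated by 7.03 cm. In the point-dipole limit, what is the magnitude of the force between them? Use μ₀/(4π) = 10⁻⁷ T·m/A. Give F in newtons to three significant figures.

F ≈ 0.00692 N

On-axis B of dipole 1: B = (μ₀/4π)·2m₁/r³. Force on dipole 2: F = m₂·dB/dr.
dB/dr = −(μ₀/4π)·6m₁/r⁴, so |F| = (μ₀/4π)·6m₁m₂/r⁴.
F = 6(10⁻⁷)(0.149)(1.89)/(0.0703)⁴ = 0.006918 N.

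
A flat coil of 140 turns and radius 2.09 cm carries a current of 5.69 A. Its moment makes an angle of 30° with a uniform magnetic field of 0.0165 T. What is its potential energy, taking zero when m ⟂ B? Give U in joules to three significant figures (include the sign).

U ≈ -0.0156 J

m = NIA = NIπa² = 140·(5.69)·π·(0.0209)² = 1.093 A·m².
U = −m·B = −mB cosθ.
U = −(1.093)(0.0165)·cos30° = -0.01562 J.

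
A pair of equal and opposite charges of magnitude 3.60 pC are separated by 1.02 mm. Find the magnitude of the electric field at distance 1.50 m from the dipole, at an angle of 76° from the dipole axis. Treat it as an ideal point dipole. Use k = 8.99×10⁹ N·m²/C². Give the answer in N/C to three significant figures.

Dipole moment p = qd = (3.60×10⁻¹² C)(0.00102 m) = 3.672×10⁻¹⁵ C·m.
At angle θ the dipole field magnitude is E = (kp/r³)·√(1 + 3cos²θ).
kp/r³ = (8.99×10⁹)(3.672×10⁻¹⁵) / (1.50)³ = 9.781×10⁻⁶ N/C.
√(1 + 3cos²76°) = √(1 + 3·0.0585) = √1.1756 ≈ 1.0842.
E ≈ 9.781×10⁻⁶ × 1.084 = 1.061×10⁻⁵ N/C.

E ≈ 1.06×10⁻⁵ N/C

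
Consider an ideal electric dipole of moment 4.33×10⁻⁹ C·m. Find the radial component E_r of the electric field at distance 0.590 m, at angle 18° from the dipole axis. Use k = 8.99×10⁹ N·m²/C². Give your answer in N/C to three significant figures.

E_r ≈ 361 N/C

For a dipole, E_r = (2kp cosθ)/r³.
kp/r³ = (8.99×10⁹)(4.33×10⁻⁹)/(0.590)³ = 189.5 N/C.
E_r = 2·189.5·cos18° = 360.5 N/C.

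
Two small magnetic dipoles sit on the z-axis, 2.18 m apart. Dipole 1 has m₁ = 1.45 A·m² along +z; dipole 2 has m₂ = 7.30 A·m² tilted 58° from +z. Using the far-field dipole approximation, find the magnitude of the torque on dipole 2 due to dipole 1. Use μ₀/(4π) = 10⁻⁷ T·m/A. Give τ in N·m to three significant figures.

τ ≈ 1.73×10⁻⁷ N·m

Dipole B is on the axis of dipole A, so B₁ there is axial: B₁ = (μ₀/4π)·2m₁/r³ along +z.
B₁ = 2(10⁻⁷)(1.45)/(2.18)³ = 2.799×10⁻⁸ T.
τ = m₂ B₁ sinθ.
τ = (7.30)(2.799×10⁻⁸)·sin58° = 1.733×10⁻⁷ N·m.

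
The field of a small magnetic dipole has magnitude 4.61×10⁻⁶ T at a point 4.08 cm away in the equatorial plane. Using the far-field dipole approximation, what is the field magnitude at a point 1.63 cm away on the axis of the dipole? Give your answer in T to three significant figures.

Dipole fields scale as 1/r³ in the far field.
The axial field is twice the equatorial field at the same r, so the geometry factor is 2/1.
B₂ = B₁ · (2/1) · (r₁/r₂)³ = 4.61×10⁻⁶ · 2 · (4.08/1.63)³.
(r₁/r₂)³ = (2.503)³ = 15.68.
B₂ ≈ 1.446×10⁻⁴ T.

B ≈ 1.45×10⁻⁴ T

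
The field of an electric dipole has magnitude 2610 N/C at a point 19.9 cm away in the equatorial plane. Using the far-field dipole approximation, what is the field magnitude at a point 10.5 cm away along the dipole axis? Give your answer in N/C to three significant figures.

Dipole fields scale as 1/r³ in the far field.
The axial field is twice the equatorial field at the same r, so the geometry factor is 2/1.
E₂ = E₁ · (2/1) · (r₁/r₂)³ = 2610 · 2 · (19.9/10.5)³.
(r₁/r₂)³ = (1.895)³ = 6.808.
E₂ ≈ 3.554×10⁴ N/C.

E ≈ 3.55×10⁴ N/C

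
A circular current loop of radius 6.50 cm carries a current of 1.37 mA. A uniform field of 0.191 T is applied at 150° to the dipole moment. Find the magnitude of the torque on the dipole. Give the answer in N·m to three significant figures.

Magnetic moment m = IA = Iπa² = (0.00137)·π·(0.0650)² = 1.818×10⁻⁵ A·m².
Torque on a magnetic dipole: τ = mB sinθ.
τ = (1.818×10⁻⁵)(0.191)·sin150° = 1.736×10⁻⁶ N·m.

τ ≈ 1.74×10⁻⁶ N·m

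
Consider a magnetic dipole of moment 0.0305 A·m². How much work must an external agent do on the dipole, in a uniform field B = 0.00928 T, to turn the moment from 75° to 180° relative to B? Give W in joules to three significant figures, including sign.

W_ext = ΔU = −mB cosθ₂ + mB cosθ₁ = mB(cosθ₁ − cosθ₂).
W = (0.0305)(0.00928)·(cos75° − cos180°) = (2.830×10⁻⁴)·(+1.2588) = 3.563×10⁻⁴ J.

W ≈ 3.56×10⁻⁴ J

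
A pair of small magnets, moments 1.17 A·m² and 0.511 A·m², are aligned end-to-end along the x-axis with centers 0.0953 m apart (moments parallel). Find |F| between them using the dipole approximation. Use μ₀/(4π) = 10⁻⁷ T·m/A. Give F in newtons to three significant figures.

F ≈ 0.00435 N

On-axis B of dipole 1: B = (μ₀/4π)·2m₁/r³. Force on dipole 2: F = m₂·dB/dr.
dB/dr = −(μ₀/4π)·6m₁/r⁴, so |F| = (μ₀/4π)·6m₁m₂/r⁴.
F = 6(10⁻⁷)(1.17)(0.511)/(0.0953)⁴ = 0.004349 N.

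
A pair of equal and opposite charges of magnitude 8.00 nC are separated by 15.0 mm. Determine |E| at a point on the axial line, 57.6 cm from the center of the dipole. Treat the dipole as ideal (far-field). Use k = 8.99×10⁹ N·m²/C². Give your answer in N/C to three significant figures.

E ≈ 11.3 N/C

Dipole moment p = qd = (8.00×10⁻⁹ C)(0.0150 m) = 1.20×10⁻¹⁰ C·m.
On the dipole axis E = 2kp/r³.
E = 2·(8.99×10⁹)(1.20×10⁻¹⁰) / (0.576)³ = 11.29 N/C.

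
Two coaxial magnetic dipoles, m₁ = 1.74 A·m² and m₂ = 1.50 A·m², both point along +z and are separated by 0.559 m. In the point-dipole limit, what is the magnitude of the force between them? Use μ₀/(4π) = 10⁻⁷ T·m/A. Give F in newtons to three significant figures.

F ≈ 1.60×10⁻⁵ N

On-axis B of dipole 1: B = (μ₀/4π)·2m₁/r³. Force on dipole 2: F = m₂·dB/dr.
dB/dr = −(μ₀/4π)·6m₁/r⁴, so |F| = (μ₀/4π)·6m₁m₂/r⁴.
F = 6(10⁻⁷)(1.74)(1.50)/(0.559)⁴ = 1.604×10⁻⁵ N.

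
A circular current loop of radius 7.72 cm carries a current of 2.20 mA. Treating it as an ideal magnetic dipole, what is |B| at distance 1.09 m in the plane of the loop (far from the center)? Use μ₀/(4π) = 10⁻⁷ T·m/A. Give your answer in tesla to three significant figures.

B ≈ 3.18×10⁻¹² T

Magnetic moment m = IA = Iπa² = (0.00220)·π·(0.0772)² = 4.119×10⁻⁵ A·m².
In the equatorial plane B = (μ₀/4π)·m/r³ (half the axial value).
B = (10⁻⁷)·(4.119×10⁻⁵) / (1.09)³ = 3.181×10⁻¹² T.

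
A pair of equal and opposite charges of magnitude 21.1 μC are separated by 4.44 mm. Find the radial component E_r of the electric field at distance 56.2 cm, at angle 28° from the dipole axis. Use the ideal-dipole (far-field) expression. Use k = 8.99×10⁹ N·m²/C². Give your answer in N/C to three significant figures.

Dipole moment p = qd = (2.11×10⁻⁵ C)(0.00444 m) = 9.368×10⁻⁸ C·m.
For a dipole, E_r = (2kp cosθ)/r³.
kp/r³ = (8.99×10⁹)(9.368×10⁻⁸)/(0.562)³ = 4745 N/C.
E_r = 2·4745·cos28° = 8378 N/C.

E_r ≈ 8380 N/C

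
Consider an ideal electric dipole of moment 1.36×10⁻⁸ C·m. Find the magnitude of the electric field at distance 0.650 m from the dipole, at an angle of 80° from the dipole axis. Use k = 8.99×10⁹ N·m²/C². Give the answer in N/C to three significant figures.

At angle θ the dipole field magnitude is E = (kp/r³)·√(1 + 3cos²θ).
kp/r³ = (8.99×10⁹)(1.36×10⁻⁸) / (0.650)³ = 445.2 N/C.
√(1 + 3cos²80°) = √(1 + 3·0.0302) = √1.0905 ≈ 1.0443.
E ≈ 445.2 × 1.044 = 464.9 N/C.

E ≈ 465 N/C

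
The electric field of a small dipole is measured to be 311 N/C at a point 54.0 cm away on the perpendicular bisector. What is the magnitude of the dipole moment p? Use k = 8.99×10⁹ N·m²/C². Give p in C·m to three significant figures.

p ≈ 5.45×10⁻⁹ C·m

In the equatorial plane E = kp/r³, so p = Er³/(k).
p = (311)·(0.540)³ / (8.99×10⁹) = 5.447×10⁻⁹ C·m.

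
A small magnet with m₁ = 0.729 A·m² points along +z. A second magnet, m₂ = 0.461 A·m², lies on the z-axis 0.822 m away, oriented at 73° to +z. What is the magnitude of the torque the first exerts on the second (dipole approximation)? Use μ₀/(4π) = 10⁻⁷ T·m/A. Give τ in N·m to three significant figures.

Dipole B is on the axis of dipole A, so B₁ there is axial: B₁ = (μ₀/4π)·2m₁/r³ along +z.
B₁ = 2(10⁻⁷)(0.729)/(0.822)³ = 2.625×10⁻⁷ T.
τ = m₂ B₁ sinθ.
τ = (0.461)(2.625×10⁻⁷)·sin73° = 1.157×10⁻⁷ N·m.

τ ≈ 1.16×10⁻⁷ N·m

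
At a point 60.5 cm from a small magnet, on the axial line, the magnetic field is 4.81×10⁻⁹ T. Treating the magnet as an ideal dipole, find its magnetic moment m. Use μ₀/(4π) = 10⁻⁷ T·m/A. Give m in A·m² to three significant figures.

On axis B = (μ₀/4π)·2m/r³, so m = Br³·4π/(μ₀·2).
m = (4.81×10⁻⁹)·(0.605)³ / (2·10⁻⁷) = 0.005326 A·m².

m ≈ 0.00533 A·m²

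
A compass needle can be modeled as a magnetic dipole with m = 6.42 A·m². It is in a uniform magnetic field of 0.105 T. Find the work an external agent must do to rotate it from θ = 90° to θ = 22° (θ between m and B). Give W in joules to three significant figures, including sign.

W_ext = ΔU = −mB cosθ₂ + mB cosθ₁ = mB(cosθ₁ − cosθ₂).
W = (6.42)(0.105)·(cos90° − cos22°) = (0.6741)·(-0.9272) = -0.6250 J.

W ≈ -0.625 J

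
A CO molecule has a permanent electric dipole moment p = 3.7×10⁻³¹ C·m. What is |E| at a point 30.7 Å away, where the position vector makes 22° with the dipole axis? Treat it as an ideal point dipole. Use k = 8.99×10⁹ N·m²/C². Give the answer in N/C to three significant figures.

E ≈ 2.17×10⁵ N/C

At angle θ the dipole field magnitude is E = (kp/r³)·√(1 + 3cos²θ).
kp/r³ = (8.99×10⁹)(3.70×10⁻³¹) / (3.07×10⁻⁹)³ = 1.150×10⁵ N/C.
√(1 + 3cos²22°) = √(1 + 3·0.8597) = √3.5790 ≈ 1.8918.
E ≈ 1.150×10⁵ × 1.892 = 2.175×10⁵ N/C.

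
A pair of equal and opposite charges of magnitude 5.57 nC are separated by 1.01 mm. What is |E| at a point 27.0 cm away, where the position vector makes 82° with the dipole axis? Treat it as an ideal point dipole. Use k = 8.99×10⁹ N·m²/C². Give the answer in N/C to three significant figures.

E ≈ 2.64 N/C

Dipole moment p = qd = (5.57×10⁻⁹ C)(0.00101 m) = 5.626×10⁻¹² C·m.
At angle θ the dipole field magnitude is E = (kp/r³)·√(1 + 3cos²θ).
kp/r³ = (8.99×10⁹)(5.626×10⁻¹²) / (0.270)³ = 2.570 N/C.
√(1 + 3cos²82°) = √(1 + 3·0.0194) = √1.0581 ≈ 1.0286.
E ≈ 2.570 × 1.029 = 2.643 N/C.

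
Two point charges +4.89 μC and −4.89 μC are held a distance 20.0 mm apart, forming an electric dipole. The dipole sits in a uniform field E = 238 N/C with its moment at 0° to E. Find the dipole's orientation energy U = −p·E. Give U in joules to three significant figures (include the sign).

U ≈ -2.33×10⁻⁵ J

Dipole moment p = qd = (4.89×10⁻⁶ C)(0.0200 m) = 9.78×10⁻⁸ C·m.
U = −p·E = −pE cosθ.
U = −(9.78×10⁻⁸)(238)·cos0° = -2.328×10⁻⁵ J.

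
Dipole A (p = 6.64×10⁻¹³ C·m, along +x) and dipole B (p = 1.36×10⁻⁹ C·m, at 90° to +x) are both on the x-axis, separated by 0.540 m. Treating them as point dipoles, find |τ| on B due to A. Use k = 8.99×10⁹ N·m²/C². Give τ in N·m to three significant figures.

The second dipole sits on the axis of the first, so the field there is axial: E₁ = 2kp₁/r³ along +x.
E₁ = 2(8.99×10⁹)(6.64×10⁻¹³)/(0.540)³ = 0.07582 N/C.
Torque on the second dipole: τ = p₂ E₁ sinθ.
τ = (1.36×10⁻⁹)(0.07582)·sin90° = 1.031×10⁻¹⁰ N·m.

τ ≈ 1.03×10⁻¹⁰ N·m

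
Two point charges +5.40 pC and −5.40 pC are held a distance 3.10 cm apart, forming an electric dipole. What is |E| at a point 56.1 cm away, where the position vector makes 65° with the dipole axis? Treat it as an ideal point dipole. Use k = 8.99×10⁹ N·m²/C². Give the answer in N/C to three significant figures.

E ≈ 0.0106 N/C

Dipole moment p = qd = (5.40×10⁻¹² C)(0.0310 m) = 1.674×10⁻¹³ C·m.
At angle θ the dipole field magnitude is E = (kp/r³)·√(1 + 3cos²θ).
kp/r³ = (8.99×10⁹)(1.674×10⁻¹³) / (0.561)³ = 0.008524 N/C.
√(1 + 3cos²65°) = √(1 + 3·0.1786) = √1.5358 ≈ 1.2393.
E ≈ 0.008524 × 1.239 = 0.01056 N/C.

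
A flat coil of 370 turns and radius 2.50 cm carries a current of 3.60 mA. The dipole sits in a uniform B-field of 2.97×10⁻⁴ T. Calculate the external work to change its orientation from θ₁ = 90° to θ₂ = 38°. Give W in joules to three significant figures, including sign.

m = NIA = NIπa² = 370·(0.00360)·π·(0.0250)² = 0.002615 A·m².
W_ext = ΔU = −mB cosθ₂ + mB cosθ₁ = mB(cosθ₁ − cosθ₂).
W = (0.002615)(2.97×10⁻⁴)·(cos90° − cos38°) = (7.767×10⁻⁷)·(-0.7880) = -6.120×10⁻⁷ J.

W ≈ -6.12×10⁻⁷ J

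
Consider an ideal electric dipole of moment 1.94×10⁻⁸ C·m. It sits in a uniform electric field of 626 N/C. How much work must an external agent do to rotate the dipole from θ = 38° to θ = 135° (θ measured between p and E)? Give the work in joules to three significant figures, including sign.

W ≈ 1.82×10⁻⁵ J

W_ext = ΔU = U(θ₂) − U(θ₁) = −pE cosθ₂ − (−pE cosθ₁) = pE(cosθ₁ − cosθ₂).
W = (1.94×10⁻⁸)(626)·(cos38° − cos135°) = (1.214×10⁻⁵)·(+1.4951) = 1.816×10⁻⁵ J.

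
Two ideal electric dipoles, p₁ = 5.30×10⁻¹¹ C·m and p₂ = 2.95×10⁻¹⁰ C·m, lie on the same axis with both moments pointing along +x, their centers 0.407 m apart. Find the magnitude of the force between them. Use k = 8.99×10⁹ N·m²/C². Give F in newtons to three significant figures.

On-axis field of dipole 1 at distance r: E = 2kp₁/r³. Force on dipole 2 is F = p₂·dE/dr (gradient along axis).
dE/dr = −6kp₁/r⁴, so |F| = 6kp₁p₂/r⁴ (attractive for aligned moments).
F = 6(8.99×10⁹)(5.30×10⁻¹¹)(2.95×10⁻¹⁰)/(0.407)⁴ = 3.073×10⁻⁸ N.

F ≈ 3.07×10⁻⁸ N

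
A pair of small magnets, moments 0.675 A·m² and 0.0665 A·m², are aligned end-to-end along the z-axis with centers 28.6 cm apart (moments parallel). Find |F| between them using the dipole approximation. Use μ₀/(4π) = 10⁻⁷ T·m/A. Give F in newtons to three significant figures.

F ≈ 4.03×10⁻⁶ N

On-axis B of dipole 1: B = (μ₀/4π)·2m₁/r³. Force on dipole 2: F = m₂·dB/dr.
dB/dr = −(μ₀/4π)·6m₁/r⁴, so |F| = (μ₀/4π)·6m₁m₂/r⁴.
F = 6(10⁻⁷)(0.675)(0.0665)/(0.286)⁴ = 4.025×10⁻⁶ N.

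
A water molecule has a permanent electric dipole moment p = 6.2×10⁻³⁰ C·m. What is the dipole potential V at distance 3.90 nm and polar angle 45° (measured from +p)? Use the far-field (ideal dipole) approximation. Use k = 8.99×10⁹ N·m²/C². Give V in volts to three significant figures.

V ≈ 0.00259 V

The dipole potential is V = kp cosθ / r².
V = (8.99×10⁹)(6.20×10⁻³⁰)·cos45° / (3.90×10⁻⁹)² = 0.002591 V.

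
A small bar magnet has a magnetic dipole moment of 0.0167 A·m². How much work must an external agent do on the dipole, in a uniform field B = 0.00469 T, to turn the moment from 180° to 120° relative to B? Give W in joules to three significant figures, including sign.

W_ext = ΔU = −mB cosθ₂ + mB cosθ₁ = mB(cosθ₁ − cosθ₂).
W = (0.0167)(0.00469)·(cos180° − cos120°) = (7.832×10⁻⁵)·(-0.5000) = -3.916×10⁻⁵ J.

W ≈ -3.92×10⁻⁵ J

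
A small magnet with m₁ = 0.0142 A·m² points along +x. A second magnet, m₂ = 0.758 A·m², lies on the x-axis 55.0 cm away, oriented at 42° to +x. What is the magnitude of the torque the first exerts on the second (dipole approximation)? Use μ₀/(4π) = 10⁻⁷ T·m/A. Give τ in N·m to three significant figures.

Dipole B is on the axis of dipole A, so B₁ there is axial: B₁ = (μ₀/4π)·2m₁/r³ along +x.
B₁ = 2(10⁻⁷)(0.0142)/(0.550)³ = 1.707×10⁻⁸ T.
τ = m₂ B₁ sinθ.
τ = (0.758)(1.707×10⁻⁸)·sin42° = 8.658×10⁻⁹ N·m.

τ ≈ 8.66×10⁻⁹ N·m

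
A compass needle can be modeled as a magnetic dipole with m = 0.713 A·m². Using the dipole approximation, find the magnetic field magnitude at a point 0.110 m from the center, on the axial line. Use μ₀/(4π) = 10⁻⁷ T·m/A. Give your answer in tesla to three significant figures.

On axis B = (μ₀/4π)·2m/r³.
B = 2·(10⁻⁷)·(0.713) / (0.110)³ = 1.071×10⁻⁴ T.

B ≈ 1.07×10⁻⁴ T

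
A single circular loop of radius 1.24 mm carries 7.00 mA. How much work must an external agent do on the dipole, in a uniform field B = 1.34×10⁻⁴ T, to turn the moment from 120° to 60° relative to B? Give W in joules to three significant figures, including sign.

W ≈ -4.53×10⁻¹² J

Magnetic moment m = IA = Iπa² = (0.00700)·π·(0.00124)² = 3.381×10⁻⁸ A·m².
W_ext = ΔU = −mB cosθ₂ + mB cosθ₁ = mB(cosθ₁ − cosθ₂).
W = (3.381×10⁻⁸)(1.34×10⁻⁴)·(cos120° − cos60°) = (4.531×10⁻¹²)·(-1.0000) = -4.531×10⁻¹² J.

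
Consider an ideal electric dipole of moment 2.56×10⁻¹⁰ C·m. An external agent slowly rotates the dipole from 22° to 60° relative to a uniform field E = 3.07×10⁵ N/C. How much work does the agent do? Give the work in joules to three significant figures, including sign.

W_ext = ΔU = U(θ₂) − U(θ₁) = −pE cosθ₂ − (−pE cosθ₁) = pE(cosθ₁ − cosθ₂).
W = (2.56×10⁻¹⁰)(3.07×10⁵)·(cos22° − cos60°) = (7.859×10⁻⁵)·(+0.4272) = 3.357×10⁻⁵ J.

W ≈ 3.36×10⁻⁵ J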